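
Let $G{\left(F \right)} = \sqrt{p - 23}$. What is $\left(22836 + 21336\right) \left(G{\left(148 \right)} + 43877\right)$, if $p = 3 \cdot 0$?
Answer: $1938134844 + 44172 i \sqrt{23} \approx 1.9381 \cdot 10^{9} + 2.1184 \cdot 10^{5} i$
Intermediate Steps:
$p = 0$
$G{\left(F \right)} = i \sqrt{23}$ ($G{\left(F \right)} = \sqrt{0 - 23} = \sqrt{-23} = i \sqrt{23}$)
$\left(22836 + 21336\right) \left(G{\left(148 \right)} + 43877\right) = \left(22836 + 21336\right) \left(i \sqrt{23} + 43877\right) = 44172 \left(43877 + i \sqrt{23}\right) = 1938134844 + 44172 i \sqrt{23}$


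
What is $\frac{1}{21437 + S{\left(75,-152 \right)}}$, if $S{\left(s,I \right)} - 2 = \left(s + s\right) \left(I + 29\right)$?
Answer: $\frac{1}{2989} \approx 0.00033456$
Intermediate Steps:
$S{\left(s,I \right)} = 2 + 2 s \left(29 + I\right)$ ($S{\left(s,I \right)} = 2 + \left(s + s\right) \left(I + 29\right) = 2 + 2 s \left(29 + I\right)$)
$\frac{1}{21437 + S{\left(75,-152 \right)}} = \frac{1}{21437 + \left(2 + 58 \cdot 75 + 2 \left(-152\right) 75\right)} = \frac{1}{21437 + \left(2 + 4350 - 22800\right)} = \frac{1}{21437 - 18448} = \frac{1}{2989}$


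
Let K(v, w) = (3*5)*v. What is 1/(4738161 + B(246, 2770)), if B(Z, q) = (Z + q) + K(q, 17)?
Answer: 1/4782727 ≈ 2.0909e-7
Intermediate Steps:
K(v, w) = 15*v
B(Z, q) = Z + 16*q (B(Z, q) = (Z + q) + 15*q = Z + 16*q)
1/(4738161 + B(246, 2770)) = 1/(4738161 + (246 + 16*2770)) = 1/(4738161 + (246 + 44320)) = 1/(4738161 + 44566) = 1/4782727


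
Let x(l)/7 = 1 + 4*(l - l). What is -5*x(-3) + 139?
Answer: 104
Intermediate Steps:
x(l) = 7 (x(l) = 7*(1 + 4*(l - l)) = 7*(1 + 4*0) = 7*(1 + 0) = 7*1 = 7)
-5*x(-3) + 139 = -5*7 + 139 = -35 + 139 = 104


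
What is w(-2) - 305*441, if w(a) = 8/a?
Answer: -134509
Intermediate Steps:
w(-2) - 305*441 = 8/(-2) - 305*441 = 8*(-½) - 134505 = -4 - 134505 = -134509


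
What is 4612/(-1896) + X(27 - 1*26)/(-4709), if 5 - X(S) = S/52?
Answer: -141227785/58033716 ≈ -2.4335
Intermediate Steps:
X(S) = 5 - S/52
4612/(-1896) + X(27 - 1*26)/(-4709) = 4612/(-1896) + (5 - (27 - 1*26)/52)/(-4709) = 4612*(-1/1896) + (5 - (27 - 26)/52)*(-1/4709) = -1153/474 + (5 - 1/52*1)*(-1/4709) = -1153/474 + (5 - 1/52)*(-1/4709) = -1153/474 + (259/52)*(-1/4709) = -1153/474 - 259/244868 = -141227785/58033716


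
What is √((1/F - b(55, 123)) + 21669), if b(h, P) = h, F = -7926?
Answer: √1357823374338/7926 ≈ 147.02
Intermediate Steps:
√((1/F - b(55, 123)) + 21669) = √((1/(-7926) - 1*55) + 21669) = √((-1/7926 - 55) + 21669) = √(-435931/7926 + 21669) = √(171312563/7926) = √1357823374338/7926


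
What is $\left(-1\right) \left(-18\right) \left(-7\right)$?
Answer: $-126$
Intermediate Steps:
$\left(-1\right) \left(-18\right) \left(-7\right) = 18 \left(-7\right) = -126$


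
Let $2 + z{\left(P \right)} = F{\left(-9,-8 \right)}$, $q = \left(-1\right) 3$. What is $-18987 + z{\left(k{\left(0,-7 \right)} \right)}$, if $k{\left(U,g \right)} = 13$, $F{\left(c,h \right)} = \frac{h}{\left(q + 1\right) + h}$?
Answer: $- \frac{94941}{5} \approx -18988.0$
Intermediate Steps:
$q = -3$
$F{\left(c,h \right)} = \frac{h}{-2 + h}$ ($F{\left(c,h \right)} = \frac{h}{\left(-3 + 1\right) + h} = \frac{h}{-2 + h}$)
$z{\left(P \right)} = - \frac{6}{5}$ ($z{\left(P \right)} = -2 - \frac{8}{-2 - 8} = -2 - \frac{8}{-10} = -2 - - \frac{4}{5} = -2 + \frac{4}{5} = - \frac{6}{5}$)
$-18987 + z{\left(k{\left(0,-7 \right)} \right)} = -18987 - \frac{6}{5} = - \frac{94941}{5}$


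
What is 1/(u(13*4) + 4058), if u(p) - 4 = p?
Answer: 1/4114 ≈ 0.00024307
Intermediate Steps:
u(p) = 4 + p
1/(u(13*4) + 4058) = 1/((4 + 13*4) + 4058) = 1/((4 + 52) + 4058) = 1/(56 + 4058) = 1/4114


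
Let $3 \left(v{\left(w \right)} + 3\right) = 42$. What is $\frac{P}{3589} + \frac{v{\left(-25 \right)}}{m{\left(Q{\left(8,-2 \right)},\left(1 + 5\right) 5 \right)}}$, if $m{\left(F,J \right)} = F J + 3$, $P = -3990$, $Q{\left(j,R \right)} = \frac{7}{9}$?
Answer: $- \frac{196773}{283531} \approx -0.69401$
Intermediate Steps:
$Q{\left(j,R \right)} = \frac{7}{9}$ ($Q{\left(j,R \right)} = 7 \cdot \frac{1}{9} = \frac{7}{9}$)
$m{\left(F,J \right)} = 3 + F J$
$v{\left(w \right)} = 11$ ($v{\left(w \right)} = -3 + \frac{1}{3} \cdot 42 = -3 + 14 = 11$)
$\frac{P}{3589} + \frac{v{\left(-25 \right)}}{m{\left(Q{\left(8,-2 \right)},\left(1 + 5\right) 5 \right)}} = - \frac{3990}{3589} + \frac{11}{3 + \frac{7 \left(1 + 5\right) 5}{9}} = \left(-3990\right) \frac{1}{3589} + \frac{11}{3 + \frac{7 \cdot 6 \cdot 5}{9}} = - \frac{3990}{3589} + \frac{11}{3 + \frac{7}{9} \cdot 30} = - \frac{3990}{3589} + \frac{11}{3 + \frac{70}{3}} = - \frac{3990}{3589} + \frac{11}{\frac{79}{3}} = - \frac{3990}{3589} + 11 \cdot \frac{3}{79} = - \frac{3990}{3589} + \frac{33}{79} = - \frac{196773}{283531}$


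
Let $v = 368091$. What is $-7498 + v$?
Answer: $360593$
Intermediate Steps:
$-7498 + v = -7498 + 368091 = 360593$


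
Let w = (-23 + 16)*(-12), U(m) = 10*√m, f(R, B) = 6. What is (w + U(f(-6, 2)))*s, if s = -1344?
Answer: -112896 - 13440*√6 ≈ -1.4582e+5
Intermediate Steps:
w = 84 (w = -7*(-12) = 84)
(w + U(f(-6, 2)))*s = (84 + 10*√6)*(-1344) = -112896 - 13440*√6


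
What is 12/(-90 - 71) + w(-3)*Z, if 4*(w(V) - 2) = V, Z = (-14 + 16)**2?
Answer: 793/161 ≈ 4.9255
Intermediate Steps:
Z = 4 (Z = 2**2 = 4)
w(V) = 2 + V/4
12/(-90 - 71) + w(-3)*Z = 12/(-90 - 71) + (2 + (1/4)*(-3))*4 = 12/(-161) + (2 - 3/4)*4 = 12*(-1/161) + (5/4)*4 = -12/161 + 5 = 793/161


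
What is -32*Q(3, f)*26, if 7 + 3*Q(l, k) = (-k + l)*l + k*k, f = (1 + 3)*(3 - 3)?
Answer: -1664/3 ≈ -554.67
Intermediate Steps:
f = 0 (f = 4*0 = 0)
Q(l, k) = -7/3 + k**2/3 + l*(l - k)/3 (Q(l, k) = -7/3 + ((-k + l)*l + k*k)/3 = -7/3 + ((l - k)*l + k**2)/3 = -7/3 + (l*(l - k) + k**2)/3 = -7/3 + (k**2 + l*(l - k))/3 = -7/3 + (k**2/3 + l*(l - k)/3) = -7/3 + k**2/3 + l*(l - k)/3)
-32*Q(3, f)*26 = -32*(-7/3 + (1/3)*0**2 + (1/3)*3**2 - 1/3*0*3)*26 = -32*(-7/3 + (1/3)*0 + (1/3)*9 + 0)*26 = -32*(-7/3 + 0 + 3 + 0)*26 = -32*2/3*26 = -64/3*26 = -1664/3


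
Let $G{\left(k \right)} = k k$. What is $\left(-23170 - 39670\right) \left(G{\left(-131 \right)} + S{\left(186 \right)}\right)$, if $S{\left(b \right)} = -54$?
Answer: $-1075003880$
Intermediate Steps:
$G{\left(k \right)} = k^{2}$
$\left(-23170 - 39670\right) \left(G{\left(-131 \right)} + S{\left(186 \right)}\right) = \left(-23170 - 39670\right) \left(\left(-131\right)^{2} - 54\right) = - 62840 \left(17161 - 54\right) = \left(-62840\right) 17107 = -1075003880$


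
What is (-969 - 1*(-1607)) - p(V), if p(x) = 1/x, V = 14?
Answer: 8931/14 ≈ 637.93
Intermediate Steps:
(-969 - 1*(-1607)) - p(V) = (-969 - 1*(-1607)) - 1/14 = (-969 + 1607) - 1*1/14 = 638 - 1/14 = 8931/14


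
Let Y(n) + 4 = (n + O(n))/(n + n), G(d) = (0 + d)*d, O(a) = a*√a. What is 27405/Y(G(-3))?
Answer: -27405/2 ≈ -13703.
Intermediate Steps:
O(a) = a^(3/2)
G(d) = d² (G(d) = d*d = d²)
Y(n) = -4 + (n + n^(3/2))/(2*n) (Y(n) = -4 + (n + n^(3/2))/(n + n) = -4 + (n + n^(3/2))/((2*n)) = -4 + (n + n^(3/2))*(1/(2*n)) = -4 + (n + n^(3/2))/(2*n))
27405/Y(G(-3)) = 27405/(-7/2 + √((-3)²)/2) = 27405/(-7/2 + √9/2) = 27405/(-7/2 + (½)*3) = 27405/(-7/2 + 3/2) = 27405/(-2) = 27405*(-½) = -27405/2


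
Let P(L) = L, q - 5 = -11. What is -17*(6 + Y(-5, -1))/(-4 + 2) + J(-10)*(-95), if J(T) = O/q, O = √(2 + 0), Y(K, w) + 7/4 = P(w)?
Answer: 221/8 + 95*√2/6 ≈ 50.017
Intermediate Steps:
q = -6 (q = 5 - 11 = -6)
Y(K, w) = -7/4 + w
O = √2 ≈ 1.4142
J(T) = -√2/6 (J(T) = √2/(-6) = √2*(-⅙) = -√2/6)
-17*(6 + Y(-5, -1))/(-4 + 2) + J(-10)*(-95) = -17*(6 + (-7/4 - 1))/(-4 + 2) - √2/6*(-95) = -17*(6 - 11/4)/(-2) + 95*√2/6 = -221*(-1)/(4*2) + 95*√2/6 = -17*(-13/8) + 95*√2/6 = 221/8 + 95*√2/6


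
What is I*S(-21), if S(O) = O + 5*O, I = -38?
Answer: 4788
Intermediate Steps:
S(O) = 6*O
I*S(-21) = -228*(-21) = -38*(-126) = 4788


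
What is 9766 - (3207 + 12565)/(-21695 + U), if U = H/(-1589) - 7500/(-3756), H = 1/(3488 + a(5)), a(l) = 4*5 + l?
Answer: 370181845028167030/37902343636183 ≈ 9766.7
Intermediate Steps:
a(l) = 20 + l
H = 1/3513 (H = 1/(3488 + (20 + 5)) = 1/(3488 + 25) = 1/3513 ≈ 0.00028466)
U = 3488847812/1747215141 (U = (1/3513)/(-1589) - 7500/(-3756) = (1/3513)*(-1/1589) - 7500*(-1/3756) = -1/5582157 + 625/313 = 3488847812/1747215141 ≈ 1.9968)
9766 - (3207 + 12565)/(-21695 + U) = 9766 - (3207 + 12565)/(-21695 + 3488847812/1747215141) = 9766 - 15772/(-37902343636183/1747215141) = 9766 - 15772*(-1747215141)/37902343636183 = 9766 - 1*(-27557077203852/37902343636183) = 9766 + 27557077203852/37902343636183 = 370181845028167030/37902343636183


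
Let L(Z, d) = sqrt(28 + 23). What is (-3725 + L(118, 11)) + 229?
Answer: -3496 + sqrt(51) ≈ -3488.9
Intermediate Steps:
L(Z, d) = sqrt(51)
(-3725 + L(118, 11)) + 229 = (-3725 + sqrt(51)) + 229 = -3496 + sqrt(51)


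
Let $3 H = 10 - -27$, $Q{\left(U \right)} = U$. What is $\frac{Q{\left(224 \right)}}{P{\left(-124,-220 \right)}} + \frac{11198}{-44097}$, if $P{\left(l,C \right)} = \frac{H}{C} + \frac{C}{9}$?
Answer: $- \frac{20101127618}{2139189567} \approx -9.3966$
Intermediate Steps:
$H = \frac{37}{3}$ ($H = \frac{10 - -27}{3} = \frac{10 + 27}{3} = \frac{1}{3} \cdot 37 = \frac{37}{3} \approx 12.333$)
$P{\left(l,C \right)} = \frac{C}{9} + \frac{37}{3 C}$ ($P{\left(l,C \right)} = \frac{37}{3 C} + \frac{C}{9} = \frac{C}{9} + \frac{37}{3 C}$)
$\frac{Q{\left(224 \right)}}{P{\left(-124,-220 \right)}} + \frac{11198}{-44097} = \frac{224}{\frac{1}{9} \frac{1}{-220} \left(111 + \left(-220\right)^{2}\right)} + \frac{11198}{-44097} = \frac{224}{\frac{1}{9} \left(- \frac{1}{220}\right) \left(111 + 48400\right)} + 11198 \left(- \frac{1}{44097}\right) = \frac{224}{\frac{1}{9} \left(- \frac{1}{220}\right) 48511} - \frac{11198}{44097} = \frac{224}{- \frac{48511}{1980}} - \frac{11198}{44097} = 224 \left(- \frac{1980}{48511}\right) - \frac{11198}{44097} = - \frac{443520}{48511} - \frac{11198}{44097} = - \frac{20101127618}{2139189567}$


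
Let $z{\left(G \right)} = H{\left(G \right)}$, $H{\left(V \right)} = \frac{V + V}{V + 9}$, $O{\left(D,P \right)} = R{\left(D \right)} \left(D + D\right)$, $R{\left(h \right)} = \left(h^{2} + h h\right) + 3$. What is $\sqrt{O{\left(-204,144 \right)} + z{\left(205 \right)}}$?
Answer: $\frac{i \sqrt{388806644185}}{107} \approx 5827.5 i$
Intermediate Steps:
$R{\left(h \right)} = 3 + 2 h^{2}$ ($R{\left(h \right)} = \left(h^{2} + h^{2}\right) + 3 = 2 h^{2} + 3 = 3 + 2 h^{2}$)
$O{\left(D,P \right)} = 2 D \left(3 + 2 D^{2}\right)$ ($O{\left(D,P \right)} = \left(3 + 2 D^{2}\right) \left(D + D\right) = \left(3 + 2 D^{2}\right) 2 D = 2 D \left(3 + 2 D^{2}\right)$)
$H{\left(V \right)} = \frac{2 V}{9 + V}$
$z{\left(G \right)} = \frac{2 G}{9 + G}$
$\sqrt{O{\left(-204,144 \right)} + z{\left(205 \right)}} = \sqrt{\left(4 \left(-204\right)^{3} + 6 \left(-204\right)\right) + 2 \cdot 205 \frac{1}{9 + 205}} = \sqrt{\left(4 \left(-8489664\right) - 1224\right) + 2 \cdot 205 \cdot \frac{1}{214}} = \sqrt{\left(-33958656 - 1224\right) + 2 \cdot 205 \cdot \frac{1}{214}} = \sqrt{-33959880 + \frac{205}{107}} = \sqrt{- \frac{3633706955}{107}} = \frac{i \sqrt{388806644185}}{107}$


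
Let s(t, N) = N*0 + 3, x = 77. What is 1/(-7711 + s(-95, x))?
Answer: -1/7708 ≈ -0.00012974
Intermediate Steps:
s(t, N) = 3 (s(t, N) = 0 + 3 = 3)
1/(-7711 + s(-95, x)) = 1/(-7711 + 3) = 1/(-7708) = -1/7708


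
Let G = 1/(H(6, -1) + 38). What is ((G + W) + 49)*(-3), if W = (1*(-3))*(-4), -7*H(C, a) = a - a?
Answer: -6957/38 ≈ -183.08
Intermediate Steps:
H(C, a) = 0 (H(C, a) = -(a - a)/7 = -⅐*0 = 0)
W = 12 (W = -3*(-4) = 12)
G = 1/38 (G = 1/(0 + 38) = 1/38 ≈ 0.026316)
((G + W) + 49)*(-3) = ((1/38 + 12) + 49)*(-3) = (457/38 + 49)*(-3) = (2319/38)*(-3) = -6957/38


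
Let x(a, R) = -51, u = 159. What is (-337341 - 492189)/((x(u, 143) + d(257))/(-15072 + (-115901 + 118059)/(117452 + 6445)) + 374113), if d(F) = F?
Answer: -387260569517445/174652162249589 ≈ -2.2173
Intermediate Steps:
(-337341 - 492189)/((x(u, 143) + d(257))/(-15072 + (-115901 + 118059)/(117452 + 6445)) + 374113) = (-337341 - 492189)/((-51 + 257)/(-15072 + (-115901 + 118059)/(117452 + 6445)) + 374113) = -829530/(206/(-15072 + 2158/123897) + 374113) = -829530/(206/(-1867373426/123897) + 374113) = -829530/(206*(-123897/1867373426) + 374113) = -829530/(-12761391/933686713 + 374113) = -829530/349304324499178/933686713 = -829530*933686713/349304324499178 = -387260569517445/174652162249589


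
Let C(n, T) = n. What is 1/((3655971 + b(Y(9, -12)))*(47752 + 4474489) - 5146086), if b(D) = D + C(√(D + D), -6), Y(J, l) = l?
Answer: -I/(-16533122538033*I + 9044482*√6) ≈ 6.0485e-14 - 8.1049e-20*I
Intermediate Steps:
b(D) = D + √2*√D (b(D) = D + √(D + D) = D + √(2*D) = D + √2*√D)
1/((3655971 + b(Y(9, -12)))*(47752 + 4474489) - 5146086) = 1/((3655971 + (-12 + √2*√(-12)))*(47752 + 4474489) - 5146086) = 1/((3655971 + (-12 + √2*(2*I*√3)))*4522241 - 5146086) = 1/((3655971 + (-12 + 2*I*√6))*4522241 - 5146086) = 1/((3655959 + 2*I*√6)*4522241 - 5146086) = 1/((16533127684119 + 9044482*I*√6) - 5146086) = 1/(16533122538033 + 9044482*I*√6)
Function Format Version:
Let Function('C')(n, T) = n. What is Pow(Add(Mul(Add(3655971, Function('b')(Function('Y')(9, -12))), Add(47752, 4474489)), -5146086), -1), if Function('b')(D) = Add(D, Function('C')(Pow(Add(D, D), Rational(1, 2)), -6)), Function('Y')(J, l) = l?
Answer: Mul(-1, I, Pow(Add(Mul(-16533122538033, I), Mul(9044482, Pow(6, Rational(1, 2)))), -1)) ≈ Add(6.0485e-14, Mul(-8.1049e-20, I))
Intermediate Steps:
Function('b')(D) = Add(D, Mul(Pow(2, Rational(1, 2)), Pow(D, Rational(1, 2)))) (Function('b')(D) = Add(D, Pow(Add(D, D), Rational(1, 2))) = Add(D, Pow(Mul(2, D), Rational(1, 2))) = Add(D, Mul(Pow(2, Rational(1, 2)), Pow(D, Rational(1, 2)))))
Pow(Add(Mul(Add(3655971, Function('b')(Function('Y')(9, -12))), Add(47752, 4474489)), -5146086), -1) = Pow(Add(Mul(Add(3655971, Add(-12, Mul(Pow(2, Rational(1, 2)), Pow(-12, Rational(1, 2))))), Add(47752, 4474489)), -5146086), -1) = Pow(Add(Mul(Add(3655971, Add(-12, Mul(Pow(2, Rational(1, 2)), Mul(2, I, Pow(3, Rational(1, 2)))))), 4522241), -5146086), -1) = Pow(Add(Mul(Add(3655971, Add(-12, Mul(2, I, Pow(6, Rational(1, 2))))), 4522241), -5146086), -1) = Pow(Add(Mul(Add(3655959, Mul(2, I, Pow(6, Rational(1, 2)))), 4522241), -5146086), -1) = Pow(Add(Add(16533127684119, Mul(9044482, I, Pow(6, Rational(1, 2)))), -5146086), -1) = Pow(Add(16533122538033, Mul(9044482, I, Pow(6, Rational(1, 2)))), -1)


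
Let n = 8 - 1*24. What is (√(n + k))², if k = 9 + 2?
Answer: -5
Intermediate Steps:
n = -16 (n = 8 - 24 = -16)
k = 11
(√(n + k))² = (√(-16 + 11))² = (√(-5))² = (I*√5)² = -5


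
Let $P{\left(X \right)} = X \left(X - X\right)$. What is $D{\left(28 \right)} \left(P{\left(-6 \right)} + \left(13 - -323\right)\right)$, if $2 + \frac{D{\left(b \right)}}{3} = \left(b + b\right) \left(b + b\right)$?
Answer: $3159072$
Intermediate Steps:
$P{\left(X \right)} = 0$ ($P{\left(X \right)} = X 0 = 0$)
$D{\left(b \right)} = -6 + 12 b^{2}$ ($D{\left(b \right)} = -6 + 3 \left(b + b\right) \left(b + b\right) = -6 + 3 \cdot 2 b 2 b = -6 + 3 \cdot 4 b^{2} = -6 + 12 b^{2}$)
$D{\left(28 \right)} \left(P{\left(-6 \right)} + \left(13 - -323\right)\right) = \left(-6 + 12 \cdot 28^{2}\right) \left(0 + \left(13 - -323\right)\right) = \left(-6 + 12 \cdot 784\right) \left(0 + \left(13 + 323\right)\right) = \left(-6 + 9408\right) \left(0 + 336\right) = 9402 \cdot 336 = 3159072$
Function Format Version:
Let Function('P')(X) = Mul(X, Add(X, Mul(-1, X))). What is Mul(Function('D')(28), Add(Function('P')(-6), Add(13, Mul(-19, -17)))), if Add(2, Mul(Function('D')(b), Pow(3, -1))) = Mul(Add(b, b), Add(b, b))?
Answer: 3159072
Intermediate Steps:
Function('P')(X) = 0 (Function('P')(X) = Mul(X, 0) = 0)
Function('D')(b) = Add(-6, Mul(12, Pow(b, 2))) (Function('D')(b) = Add(-6, Mul(3, Mul(Add(b, b), Add(b, b)))) = Add(-6, Mul(3, Mul(Mul(2, b), Mul(2, b)))) = Add(-6, Mul(3, Mul(4, Pow(b, 2)))) = Add(-6, Mul(12, Pow(b, 2))))
Mul(Function('D')(28), Add(Function('P')(-6), Add(13, Mul(-19, -17)))) = Mul(Add(-6, Mul(12, Pow(28, 2))), Add(0, Add(13, Mul(-19, -17)))) = Mul(Add(-6, Mul(12, 784)), Add(0, Add(13, 323))) = Mul(Add(-6, 9408), Add(0, 336)) = Mul(9402, 336) = 3159072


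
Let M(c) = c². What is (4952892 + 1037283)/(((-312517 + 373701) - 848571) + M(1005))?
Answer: 5990175/222638 ≈ 26.905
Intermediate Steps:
(4952892 + 1037283)/(((-312517 + 373701) - 848571) + M(1005)) = (4952892 + 1037283)/(((-312517 + 373701) - 848571) + 1005²) = 5990175/((61184 - 848571) + 1010025) = 5990175/(-787387 + 1010025) = 5990175/222638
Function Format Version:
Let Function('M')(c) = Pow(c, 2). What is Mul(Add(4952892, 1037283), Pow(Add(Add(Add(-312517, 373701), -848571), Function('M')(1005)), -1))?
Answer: Rational(5990175, 222638) ≈ 26.905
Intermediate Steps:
Mul(Add(4952892, 1037283), Pow(Add(Add(Add(-312517, 373701), -848571), Function('M')(1005)), -1)) = Mul(Add(4952892, 1037283), Pow(Add(Add(Add(-312517, 373701), -848571), Pow(1005, 2)), -1)) = Mul(5990175, Pow(Add(Add(61184, -848571), 1010025), -1)) = Mul(5990175, Pow(Add(-787387, 1010025), -1)) = Mul(5990175, Pow(222638, -1)) = Mul(5990175, Rational(1, 222638)) = Rational(5990175, 222638)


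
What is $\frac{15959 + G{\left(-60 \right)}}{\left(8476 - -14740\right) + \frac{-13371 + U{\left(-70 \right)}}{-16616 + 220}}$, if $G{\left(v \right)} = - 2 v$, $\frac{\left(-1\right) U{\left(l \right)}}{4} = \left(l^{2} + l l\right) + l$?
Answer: $\frac{263631284}{380701827} \approx 0.69249$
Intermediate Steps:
$U{\left(l \right)} = - 8 l^{2} - 4 l$ ($U{\left(l \right)} = - 4 \left(\left(l^{2} + l l\right) + l\right) = - 4 \left(\left(l^{2} + l^{2}\right) + l\right) = - 4 \left(2 l^{2} + l\right) = - 4 \left(l + 2 l^{2}\right) = - 8 l^{2} - 4 l$)
$\frac{15959 + G{\left(-60 \right)}}{\left(8476 - -14740\right) + \frac{-13371 + U{\left(-70 \right)}}{-16616 + 220}} = \frac{15959 - -120}{\left(8476 - -14740\right) + \frac{-13371 - - 280 \left(1 + 2 \left(-70\right)\right)}{-16616 + 220}} = \frac{15959 + 120}{\left(8476 + 14740\right) + \frac{-13371 - - 280 \left(1 - 140\right)}{-16396}} = \frac{16079}{23216 + \left(-13371 - \left(-280\right) \left(-139\right)\right) \left(- \frac{1}{16396}\right)} = \frac{16079}{23216 + \left(-13371 - 38920\right) \left(- \frac{1}{16396}\right)} = \frac{16079}{23216 - - \frac{52291}{16396}} = \frac{16079}{23216 + \frac{52291}{16396}} = \frac{16079}{\frac{380701827}{16396}} = 16079 \cdot \frac{16396}{380701827} = \frac{263631284}{380701827}$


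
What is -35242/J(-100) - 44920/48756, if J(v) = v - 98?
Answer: 71223533/402237 ≈ 177.07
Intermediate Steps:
J(v) = -98 + v
-35242/J(-100) - 44920/48756 = -35242/(-98 - 100) - 44920/48756 = -35242/(-198) - 44920*1/48756 = -35242*(-1/198) - 11230/12189 = 17621/99 - 11230/12189 = 71223533/402237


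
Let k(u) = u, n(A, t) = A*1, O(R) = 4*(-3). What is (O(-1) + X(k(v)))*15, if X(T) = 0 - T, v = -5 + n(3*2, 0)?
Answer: -195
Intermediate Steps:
O(R) = -12
n(A, t) = A
v = 1 (v = -5 + 3*2 = -5 + 6 = 1)
X(T) = -T
(O(-1) + X(k(v)))*15 = (-12 - 1*1)*15 = (-12 - 1)*15 = -13*15 = -195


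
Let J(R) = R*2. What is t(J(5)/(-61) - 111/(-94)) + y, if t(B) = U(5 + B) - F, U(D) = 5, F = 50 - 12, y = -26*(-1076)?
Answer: 27943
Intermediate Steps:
y = 27976
F = 38
J(R) = 2*R
t(B) = -33 (t(B) = 5 - 1*38 = 5 - 38 = -33)
t(J(5)/(-61) - 111/(-94)) + y = -33 + 27976 = 27943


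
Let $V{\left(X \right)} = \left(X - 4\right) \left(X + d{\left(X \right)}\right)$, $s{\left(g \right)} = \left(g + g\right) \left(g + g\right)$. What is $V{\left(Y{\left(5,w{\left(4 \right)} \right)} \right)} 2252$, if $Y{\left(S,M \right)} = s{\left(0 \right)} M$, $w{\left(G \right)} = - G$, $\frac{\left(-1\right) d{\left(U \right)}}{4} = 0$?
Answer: $0$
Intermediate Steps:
$d{\left(U \right)} = 0$ ($d{\left(U \right)} = \left(-4\right) 0 = 0$)
$s{\left(g \right)} = 4 g^{2}$ ($s{\left(g \right)} = 2 g 2 g = 4 g^{2}$)
$Y{\left(S,M \right)} = 0$ ($Y{\left(S,M \right)} = 4 \cdot 0^{2} M = 4 \cdot 0 M = 0 M = 0$)
$V{\left(X \right)} = X \left(-4 + X\right)$ ($V{\left(X \right)} = \left(X - 4\right) \left(X + 0\right) = \left(-4 + X\right) X = X \left(-4 + X\right)$)
$V{\left(Y{\left(5,w{\left(4 \right)} \right)} \right)} 2252 = 0 \left(-4 + 0\right) 2252 = 0 \left(-4\right) 2252 = 0 \cdot 2252 = 0$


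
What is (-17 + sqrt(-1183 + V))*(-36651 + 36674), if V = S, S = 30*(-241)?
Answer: -391 + 23*I*sqrt(8413) ≈ -391.0 + 2109.6*I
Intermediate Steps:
S = -7230
V = -7230
(-17 + sqrt(-1183 + V))*(-36651 + 36674) = (-17 + sqrt(-1183 - 7230))*(-36651 + 36674) = (-17 + sqrt(-8413))*23 = (-17 + I*sqrt(8413))*23 = -391 + 23*I*sqrt(8413)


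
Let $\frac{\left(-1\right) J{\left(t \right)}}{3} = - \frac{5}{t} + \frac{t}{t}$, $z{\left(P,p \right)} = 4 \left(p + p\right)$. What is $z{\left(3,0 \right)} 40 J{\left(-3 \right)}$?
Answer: $0$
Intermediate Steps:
$z{\left(P,p \right)} = 8 p$ ($z{\left(P,p \right)} = 4 \cdot 2 p = 8 p$)
$J{\left(t \right)} = -3 + \frac{15}{t}$ ($J{\left(t \right)} = - 3 \left(- \frac{5}{t} + \frac{t}{t}\right) = - 3 \left(- \frac{5}{t} + 1\right) = - 3 \left(1 - \frac{5}{t}\right) = -3 + \frac{15}{t}$)
$z{\left(3,0 \right)} 40 J{\left(-3 \right)} = 8 \cdot 0 \cdot 40 \left(-3 + \frac{15}{-3}\right) = 0 \cdot 40 \left(-3 + 15 \left(- \frac{1}{3}\right)\right) = 0 \left(-3 - 5\right) = 0 \left(-8\right) = 0$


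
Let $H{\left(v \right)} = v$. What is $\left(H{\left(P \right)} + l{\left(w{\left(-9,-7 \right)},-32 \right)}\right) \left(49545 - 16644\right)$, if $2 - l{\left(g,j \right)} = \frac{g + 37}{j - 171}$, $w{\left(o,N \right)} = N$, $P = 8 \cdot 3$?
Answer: $\frac{174638508}{203} \approx 8.6029 \cdot 10^{5}$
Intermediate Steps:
$P = 24$
$l{\left(g,j \right)} = 2 - \frac{37 + g}{-171 + j}$ ($l{\left(g,j \right)} = 2 - \frac{g + 37}{j - 171} = 2 - \frac{37 + g}{-171 + j}$)
$\left(H{\left(P \right)} + l{\left(w{\left(-9,-7 \right)},-32 \right)}\right) \left(49545 - 16644\right) = \left(24 + \frac{-379 - -7 + 2 \left(-32\right)}{-171 - 32}\right) \left(49545 - 16644\right) = \left(24 + \frac{-379 + 7 - 64}{-203}\right) 32901 = \left(24 - - \frac{436}{203}\right) 32901 = \left(24 + \frac{436}{203}\right) 32901 = \frac{5308}{203} \cdot 32901 = \frac{174638508}{203}$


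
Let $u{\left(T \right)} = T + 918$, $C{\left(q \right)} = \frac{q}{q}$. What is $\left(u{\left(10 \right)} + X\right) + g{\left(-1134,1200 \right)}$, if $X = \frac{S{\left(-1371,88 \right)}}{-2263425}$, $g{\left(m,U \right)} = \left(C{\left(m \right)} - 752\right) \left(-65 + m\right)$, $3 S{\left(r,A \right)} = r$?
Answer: $\frac{2040199236682}{2263425} \approx 9.0138 \cdot 10^{5}$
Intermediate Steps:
$S{\left(r,A \right)} = \frac{r}{3}$
$C{\left(q \right)} = 1$
$u{\left(T \right)} = 918 + T$
$g{\left(m,U \right)} = 48815 - 751 m$ ($g{\left(m,U \right)} = \left(1 - 752\right) \left(-65 + m\right) = - 751 \left(-65 + m\right) = 48815 - 751 m$)
$X = \frac{457}{2263425}$ ($X = \frac{\frac{1}{3} \left(-1371\right)}{-2263425} = \left(-457\right) \left(- \frac{1}{2263425}\right) = \frac{457}{2263425} \approx 0.00020191$)
$\left(u{\left(10 \right)} + X\right) + g{\left(-1134,1200 \right)} = \left(\left(918 + 10\right) + \frac{457}{2263425}\right) + \left(48815 - -851634\right) = \left(928 + \frac{457}{2263425}\right) + \left(48815 + 851634\right) = \frac{2100458857}{2263425} + 900449 = \frac{2040199236682}{2263425}$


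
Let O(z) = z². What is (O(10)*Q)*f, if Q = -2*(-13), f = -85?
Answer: -221000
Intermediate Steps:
Q = 26
(O(10)*Q)*f = (10²*26)*(-85) = (100*26)*(-85) = 2600*(-85) = -221000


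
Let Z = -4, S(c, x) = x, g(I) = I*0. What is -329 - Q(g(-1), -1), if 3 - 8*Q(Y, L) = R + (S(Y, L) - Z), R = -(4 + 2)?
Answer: -1319/4 ≈ -329.75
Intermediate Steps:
g(I) = 0
R = -6 (R = -1*6 = -6)
Q(Y, L) = 5/8 - L/8 (Q(Y, L) = 3/8 - (-6 + (L - 1*(-4)))/8 = 3/8 - (-6 + (L + 4))/8 = 3/8 - (-6 + (4 + L))/8 = 3/8 - (-2 + L)/8 = 3/8 + (¼ - L/8) = 5/8 - L/8)
-329 - Q(g(-1), -1) = -329 - (5/8 - ⅛*(-1)) = -329 - (5/8 + ⅛) = -329 - 1*¾ = -329 - ¾ = -1319/4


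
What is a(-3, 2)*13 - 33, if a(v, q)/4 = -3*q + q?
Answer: -241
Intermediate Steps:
a(v, q) = -8*q (a(v, q) = 4*(-3*q + q) = 4*(-2*q) = -8*q)
a(-3, 2)*13 - 33 = -8*2*13 - 33 = -16*13 - 33 = -208 - 33 = -241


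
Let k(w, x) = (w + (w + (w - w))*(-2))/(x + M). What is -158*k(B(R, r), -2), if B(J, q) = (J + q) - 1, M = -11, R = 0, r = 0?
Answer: 158/13 ≈ 12.154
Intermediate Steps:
B(J, q) = -1 + J + q
k(w, x) = -w/(-11 + x) (k(w, x) = (w + (w + (w - w))*(-2))/(x - 11) = (w + (w + 0)*(-2))/(-11 + x) = (w + w*(-2))/(-11 + x) = (w - 2*w)/(-11 + x) = (-w)/(-11 + x) = -w/(-11 + x))
-158*k(B(R, r), -2) = -(-158)*(-1 + 0 + 0)/(-11 - 2) = -(-158)*(-1)/(-13) = -(-158)*(-1)*(-1)/13 = -158*(-1/13) = 158/13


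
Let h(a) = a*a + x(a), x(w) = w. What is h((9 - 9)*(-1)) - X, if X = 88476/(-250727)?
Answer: 88476/250727 ≈ 0.35288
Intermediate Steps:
h(a) = a + a**2 (h(a) = a*a + a = a**2 + a = a + a**2)
X = -88476/250727 (X = 88476*(-1/250727) = -88476/250727 ≈ -0.35288)
h((9 - 9)*(-1)) - X = ((9 - 9)*(-1))*(1 + (9 - 9)*(-1)) - 1*(-88476/250727) = (0*(-1))*(1 + 0*(-1)) + 88476/250727 = 0*(1 + 0) + 88476/250727 = 0*1 + 88476/250727 = 0 + 88476/250727 = 88476/250727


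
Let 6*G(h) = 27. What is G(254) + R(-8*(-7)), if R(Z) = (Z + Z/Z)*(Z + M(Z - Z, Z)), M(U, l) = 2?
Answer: 6621/2 ≈ 3310.5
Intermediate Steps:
G(h) = 9/2 (G(h) = (1/6)*27 = 9/2)
R(Z) = (1 + Z)*(2 + Z) (R(Z) = (Z + Z/Z)*(Z + 2) = (Z + 1)*(2 + Z) = (1 + Z)*(2 + Z))
G(254) + R(-8*(-7)) = 9/2 + (2 + (-8*(-7))**2 + 3*(-8*(-7))) = 9/2 + (2 + 56**2 + 3*56) = 9/2 + (2 + 3136 + 168) = 9/2 + 3306 = 6621/2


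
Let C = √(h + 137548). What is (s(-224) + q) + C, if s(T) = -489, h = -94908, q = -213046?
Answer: -213535 + 4*√2665 ≈ -2.1333e+5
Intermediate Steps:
C = 4*√2665 (C = √(-94908 + 137548) = √42640 = 4*√2665 ≈ 206.49)
(s(-224) + q) + C = (-489 - 213046) + 4*√2665 = -213535 + 4*√2665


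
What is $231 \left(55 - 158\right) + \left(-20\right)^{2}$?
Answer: $-23393$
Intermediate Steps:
$231 \left(55 - 158\right) + \left(-20\right)^{2} = 231 \left(55 - 158\right) + 400 = 231 \left(-103\right) + 400 = -23793 + 400 = -23393$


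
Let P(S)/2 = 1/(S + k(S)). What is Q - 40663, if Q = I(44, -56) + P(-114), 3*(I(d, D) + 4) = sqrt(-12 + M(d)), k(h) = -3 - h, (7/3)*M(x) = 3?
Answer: -122003/3 + 5*I*sqrt(21)/21 ≈ -40668.0 + 1.0911*I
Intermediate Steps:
M(x) = 9/7 (M(x) = (3/7)*3 = 9/7)
P(S) = -2/3 (P(S) = 2/(S + (-3 - S)) = 2/(-3) = 2*(-1/3) = -2/3)
I(d, D) = -4 + 5*I*sqrt(21)/21 (I(d, D) = -4 + sqrt(-12 + 9/7)/3 = -4 + sqrt(-75/7)/3 = -4 + (5*I*sqrt(21)/7)/3 = -4 + 5*I*sqrt(21)/21)
Q = -14/3 + 5*I*sqrt(21)/21 (Q = (-4 + 5*I*sqrt(21)/21) - 2/3 = -14/3 + 5*I*sqrt(21)/21 ≈ -4.6667 + 1.0911*I)
Q - 40663 = (-14/3 + 5*I*sqrt(21)/21) - 40663 = -122003/3 + 5*I*sqrt(21)/21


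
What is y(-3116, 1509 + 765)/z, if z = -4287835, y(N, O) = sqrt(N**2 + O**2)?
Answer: -2*sqrt(3720133)/4287835 ≈ -0.00089964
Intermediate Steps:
y(-3116, 1509 + 765)/z = sqrt((-3116)**2 + (1509 + 765)**2)/(-4287835) = sqrt(9709456 + 2274**2)*(-1/4287835) = sqrt(9709456 + 5171076)*(-1/4287835) = sqrt(14880532)*(-1/4287835) = (2*sqrt(3720133))*(-1/4287835) = -2*sqrt(3720133)/4287835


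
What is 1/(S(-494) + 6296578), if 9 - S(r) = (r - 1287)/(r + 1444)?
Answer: 950/5981759431 ≈ 1.5882e-7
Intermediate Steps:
S(r) = 9 - (-1287 + r)/(1444 + r) (S(r) = 9 - (r - 1287)/(r + 1444) = 9 - (-1287 + r)/(1444 + r))
1/(S(-494) + 6296578) = 1/((14283 + 8*(-494))/(1444 - 494) + 6296578) = 1/((14283 - 3952)/950 + 6296578) = 1/((1/950)*10331 + 6296578) = 1/(10331/950 + 6296578) = 1/(5981759431/950) = 950/5981759431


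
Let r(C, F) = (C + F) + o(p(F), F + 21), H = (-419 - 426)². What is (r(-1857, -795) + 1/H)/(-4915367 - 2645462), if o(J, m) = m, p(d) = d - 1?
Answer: 2446249649/5398620926725 ≈ 0.00045312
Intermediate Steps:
H = 714025 (H = (-845)² = 714025)
p(d) = -1 + d
r(C, F) = 21 + C + 2*F (r(C, F) = (C + F) + (F + 21) = (C + F) + (21 + F) = 21 + C + 2*F)
(r(-1857, -795) + 1/H)/(-4915367 - 2645462) = ((21 - 1857 + 2*(-795)) + 1/714025)/(-4915367 - 2645462) = ((21 - 1857 - 1590) + 1/714025)/(-7560829) = (-3426 + 1/714025)*(-1/7560829) = -2446249649/714025*(-1/7560829) = 2446249649/5398620926725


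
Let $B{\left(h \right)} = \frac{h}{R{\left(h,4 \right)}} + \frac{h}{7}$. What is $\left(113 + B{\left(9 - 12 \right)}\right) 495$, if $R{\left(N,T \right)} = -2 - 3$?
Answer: $\frac{392139}{7} \approx 56020.0$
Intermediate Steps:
$R{\left(N,T \right)} = -5$ ($R{\left(N,T \right)} = -2 - 3 = -5$)
$B{\left(h \right)} = - \frac{2 h}{35}$ ($B{\left(h \right)} = \frac{h}{-5} + \frac{h}{7} = h \left(- \frac{1}{5}\right) + h \frac{1}{7} = - \frac{h}{5} + \frac{h}{7} = - \frac{2 h}{35}$)
$\left(113 + B{\left(9 - 12 \right)}\right) 495 = \left(113 - \frac{2 \left(9 - 12\right)}{35}\right) 495 = \left(113 - - \frac{6}{35}\right) 495 = \left(113 + \frac{6}{35}\right) 495 = \frac{3961}{35} \cdot 495 = \frac{392139}{7}$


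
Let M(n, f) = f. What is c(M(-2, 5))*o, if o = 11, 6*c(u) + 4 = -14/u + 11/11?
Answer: -319/30 ≈ -10.633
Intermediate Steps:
c(u) = -1/2 - 7/(3*u) (c(u) = -2/3 + (-14/u + 11/11)/6 = -2/3 + (-14/u + 11*(1/11))/6 = -2/3 + (-14/u + 1)/6 = -2/3 + (1 - 14/u)/6 = -2/3 + (1/6 - 7/(3*u)) = -1/2 - 7/(3*u))
c(M(-2, 5))*o = ((1/6)*(-14 - 3*5)/5)*11 = ((1/6)*(1/5)*(-14 - 15))*11 = ((1/6)*(1/5)*(-29))*11 = -29/30*11 = -319/30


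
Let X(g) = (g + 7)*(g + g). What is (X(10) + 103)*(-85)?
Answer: -37655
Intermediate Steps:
X(g) = 2*g*(7 + g) (X(g) = (7 + g)*(2*g) = 2*g*(7 + g))
(X(10) + 103)*(-85) = (2*10*(7 + 10) + 103)*(-85) = (2*10*17 + 103)*(-85) = (340 + 103)*(-85) = 443*(-85) = -37655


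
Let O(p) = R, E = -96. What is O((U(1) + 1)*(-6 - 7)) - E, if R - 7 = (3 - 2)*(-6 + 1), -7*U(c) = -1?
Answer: 98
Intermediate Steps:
U(c) = ⅐ (U(c) = -⅐*(-1) = ⅐)
R = 2 (R = 7 + (3 - 2)*(-6 + 1) = 7 + 1*(-5) = 7 - 5 = 2)
O(p) = 2
O((U(1) + 1)*(-6 - 7)) - E = 2 - 1*(-96) = 2 + 96 = 98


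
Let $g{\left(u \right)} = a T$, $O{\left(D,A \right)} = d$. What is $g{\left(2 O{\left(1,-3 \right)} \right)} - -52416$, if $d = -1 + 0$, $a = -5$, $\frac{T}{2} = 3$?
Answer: $52386$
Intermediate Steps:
$T = 6$ ($T = 2 \cdot 3 = 6$)
$d = -1$
$O{\left(D,A \right)} = -1$
$g{\left(u \right)} = -30$ ($g{\left(u \right)} = \left(-5\right) 6 = -30$)
$g{\left(2 O{\left(1,-3 \right)} \right)} - -52416 = -30 - -52416 = -30 + 52416 = 52386$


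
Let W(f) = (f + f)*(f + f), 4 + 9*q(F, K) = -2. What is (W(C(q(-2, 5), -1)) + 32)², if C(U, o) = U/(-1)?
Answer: 92416/81 ≈ 1140.9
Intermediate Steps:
q(F, K) = -⅔ (q(F, K) = -4/9 + (⅑)*(-2) = -4/9 - 2/9 = -⅔)
C(U, o) = -U (C(U, o) = U*(-1) = -U)
W(f) = 4*f² (W(f) = (2*f)*(2*f) = 4*f²)
(W(C(q(-2, 5), -1)) + 32)² = (4*(-1*(-⅔))² + 32)² = (4*(⅔)² + 32)² = (4*(4/9) + 32)² = (16/9 + 32)² = (304/9)² = 92416/81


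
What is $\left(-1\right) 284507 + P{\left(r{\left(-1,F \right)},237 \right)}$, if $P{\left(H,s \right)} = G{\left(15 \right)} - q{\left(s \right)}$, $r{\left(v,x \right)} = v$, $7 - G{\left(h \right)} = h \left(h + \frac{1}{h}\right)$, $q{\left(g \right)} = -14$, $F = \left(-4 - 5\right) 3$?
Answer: $-284712$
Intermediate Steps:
$F = -27$ ($F = \left(-9\right) 3 = -27$)
$G{\left(h \right)} = 7 - h \left(h + \frac{1}{h}\right)$
$P{\left(H,s \right)} = -205$ ($P{\left(H,s \right)} = \left(6 - 15^{2}\right) - -14 = \left(6 - 225\right) + 14 = -219 + 14 = -205$)
$\left(-1\right) 284507 + P{\left(r{\left(-1,F \right)},237 \right)} = \left(-1\right) 284507 - 205 = -284507 - 205 = -284712$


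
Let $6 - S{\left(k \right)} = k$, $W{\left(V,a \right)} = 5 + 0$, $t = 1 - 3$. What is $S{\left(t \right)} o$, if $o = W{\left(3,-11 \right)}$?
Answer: $40$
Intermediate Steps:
$t = -2$ ($t = 1 - 3 = -2$)
$W{\left(V,a \right)} = 5$
$S{\left(k \right)} = 6 - k$
$o = 5$
$S{\left(t \right)} o = \left(6 - -2\right) 5 = \left(6 + 2\right) 5 = 8 \cdot 5 = 40$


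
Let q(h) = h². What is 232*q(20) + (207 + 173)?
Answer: 93180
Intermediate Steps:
232*q(20) + (207 + 173) = 232*20² + (207 + 173) = 232*400 + 380 = 92800 + 380 = 93180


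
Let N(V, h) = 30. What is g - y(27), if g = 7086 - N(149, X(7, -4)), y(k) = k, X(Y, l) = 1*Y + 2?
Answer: 7029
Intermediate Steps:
X(Y, l) = 2 + Y (X(Y, l) = Y + 2 = 2 + Y)
g = 7056 (g = 7086 - 1*30 = 7086 - 30 = 7056)
g - y(27) = 7056 - 1*27 = 7056 - 27 = 7029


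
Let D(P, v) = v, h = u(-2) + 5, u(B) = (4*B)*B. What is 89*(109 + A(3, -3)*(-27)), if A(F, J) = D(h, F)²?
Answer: -11926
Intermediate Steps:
u(B) = 4*B²
h = 21 (h = 4*(-2)² + 5 = 4*4 + 5 = 16 + 5 = 21)
A(F, J) = F²
89*(109 + A(3, -3)*(-27)) = 89*(109 + 3²*(-27)) = 89*(109 + 9*(-27)) = 89*(109 - 243) = 89*(-134) = -11926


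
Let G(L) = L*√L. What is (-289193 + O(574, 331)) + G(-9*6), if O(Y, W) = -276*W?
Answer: -380549 - 162*I*√6 ≈ -3.8055e+5 - 396.82*I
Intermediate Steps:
G(L) = L^(3/2)
(-289193 + O(574, 331)) + G(-9*6) = (-289193 - 276*331) + (-9*6)^(3/2) = (-289193 - 91356) + (-54)^(3/2) = -380549 - 162*I*√6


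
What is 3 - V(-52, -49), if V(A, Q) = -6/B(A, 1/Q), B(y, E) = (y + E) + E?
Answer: 1226/425 ≈ 2.8847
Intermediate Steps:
B(y, E) = y + 2*E (B(y, E) = (E + y) + E = y + 2*E)
V(A, Q) = -6/(A + 2/Q)
3 - V(-52, -49) = 3 - (-6)*(-49)/(2 - 52*(-49)) = 3 - (-6)*(-49)/(2 + 2548) = 3 - (-6)*(-49)/2550 = 3 - 1*49/425 = 3 - 49/425 = 1226/425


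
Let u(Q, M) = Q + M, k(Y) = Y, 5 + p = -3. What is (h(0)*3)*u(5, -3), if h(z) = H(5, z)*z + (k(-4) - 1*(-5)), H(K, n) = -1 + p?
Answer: 6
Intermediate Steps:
p = -8 (p = -5 - 3 = -8)
u(Q, M) = M + Q
H(K, n) = -9 (H(K, n) = -1 - 8 = -9)
h(z) = 1 - 9*z (h(z) = -9*z + (-4 - 1*(-5)) = -9*z + (-4 + 5) = -9*z + 1 = 1 - 9*z)
(h(0)*3)*u(5, -3) = ((1 - 9*0)*3)*(-3 + 5) = ((1 + 0)*3)*2 = (1*3)*2 = 3*2 = 6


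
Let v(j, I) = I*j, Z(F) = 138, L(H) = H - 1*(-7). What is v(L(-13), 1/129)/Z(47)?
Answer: -1/2967 ≈ -0.00033704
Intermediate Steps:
L(H) = 7 + H (L(H) = H + 7 = 7 + H)
v(L(-13), 1/129)/Z(47) = ((7 - 13)/129)/138 = ((1/129)*(-6))*(1/138) = -2/43*1/138 = -1/2967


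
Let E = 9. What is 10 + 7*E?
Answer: 73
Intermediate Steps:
10 + 7*E = 10 + 7*9 = 10 + 63 = 73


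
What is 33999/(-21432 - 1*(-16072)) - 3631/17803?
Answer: -624746357/95424080 ≈ -6.5471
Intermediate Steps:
33999/(-21432 - 1*(-16072)) - 3631/17803 = 33999/(-21432 + 16072) - 3631*1/17803 = 33999/(-5360) - 3631/17803 = 33999*(-1/5360) - 3631/17803 = -33999/5360 - 3631/17803 = -624746357/95424080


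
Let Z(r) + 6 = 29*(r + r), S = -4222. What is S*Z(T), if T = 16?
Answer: -3892684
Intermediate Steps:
Z(r) = -6 + 58*r (Z(r) = -6 + 29*(r + r) = -6 + 29*(2*r) = -6 + 58*r)
S*Z(T) = -4222*(-6 + 58*16) = -4222*(-6 + 928) = -4222*922 = -3892684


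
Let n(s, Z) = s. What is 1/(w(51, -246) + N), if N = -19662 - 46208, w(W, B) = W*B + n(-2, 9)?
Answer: -1/78418 ≈ -1.2752e-5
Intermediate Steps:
w(W, B) = -2 + B*W (w(W, B) = W*B - 2 = B*W - 2 = -2 + B*W)
N = -65870
1/(w(51, -246) + N) = 1/((-2 - 246*51) - 65870) = 1/((-2 - 12546) - 65870) = 1/(-12548 - 65870) = 1/(-78418) = -1/78418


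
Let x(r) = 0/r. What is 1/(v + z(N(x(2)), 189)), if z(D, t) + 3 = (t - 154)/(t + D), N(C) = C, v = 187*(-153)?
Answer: -27/772573 ≈ -3.4948e-5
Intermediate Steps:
v = -28611
x(r) = 0
z(D, t) = -3 + (-154 + t)/(D + t) (z(D, t) = -3 + (t - 154)/(t + D) = -3 + (-154 + t)/(D + t))
1/(v + z(N(x(2)), 189)) = 1/(-28611 + (-154 - 3*0 - 2*189)/(0 + 189)) = 1/(-28611 + (-154 + 0 - 378)/189) = 1/(-28611 + (1/189)*(-532)) = 1/(-28611 - 76/27) = 1/(-772573/27) = -27/772573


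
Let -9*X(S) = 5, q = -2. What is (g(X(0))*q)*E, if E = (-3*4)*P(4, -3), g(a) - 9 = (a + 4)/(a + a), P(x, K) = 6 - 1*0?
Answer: 4248/5 ≈ 849.60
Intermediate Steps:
P(x, K) = 6 (P(x, K) = 6 + 0 = 6)
X(S) = -5/9 (X(S) = -1/9*5 = -5/9)
g(a) = 9 + (4 + a)/(2*a) (g(a) = 9 + (a + 4)/(a + a) = 9 + (4 + a)/((2*a)) = 9 + (4 + a)*(1/(2*a)) = 9 + (4 + a)/(2*a))
E = -72 (E = -3*4*6 = -12*6 = -72)
(g(X(0))*q)*E = ((19/2 + 2/(-5/9))*(-2))*(-72) = ((19/2 + 2*(-9/5))*(-2))*(-72) = ((19/2 - 18/5)*(-2))*(-72) = ((59/10)*(-2))*(-72) = -59/5*(-72) = 4248/5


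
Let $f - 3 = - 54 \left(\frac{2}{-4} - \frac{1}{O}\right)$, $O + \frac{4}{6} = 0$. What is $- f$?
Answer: $51$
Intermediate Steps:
$O = - \frac{2}{3}$ ($O = - \frac{2}{3} + 0 = - \frac{2}{3} \approx -0.66667$)
$f = -51$ ($f = 3 - 54 \left(\frac{2}{-4} - \frac{1}{- \frac{2}{3}}\right) = 3 - 54 \left(2 \left(- \frac{1}{4}\right) - - \frac{3}{2}\right) = 3 - 54 \left(- \frac{1}{2} + \frac{3}{2}\right) = 3 - 54 = -51$)
$- f = \left(-1\right) \left(-51\right) = 51$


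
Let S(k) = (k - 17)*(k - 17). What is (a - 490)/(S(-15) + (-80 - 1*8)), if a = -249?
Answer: -739/936 ≈ -0.78953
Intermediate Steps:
S(k) = (-17 + k)² (S(k) = (-17 + k)*(-17 + k) = (-17 + k)²)
(a - 490)/(S(-15) + (-80 - 1*8)) = (-249 - 490)/((-17 - 15)² + (-80 - 1*8)) = -739/((-32)² + (-80 - 8)) = -739/(1024 - 88) = -739/936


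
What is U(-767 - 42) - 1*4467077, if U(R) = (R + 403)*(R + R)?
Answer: -3810169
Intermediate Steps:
U(R) = 2*R*(403 + R) (U(R) = (403 + R)*(2*R) = 2*R*(403 + R))
U(-767 - 42) - 1*4467077 = 2*(-767 - 42)*(403 + (-767 - 42)) - 1*4467077 = 2*(-809)*(403 - 809) - 4467077 = 2*(-809)*(-406) - 4467077 = 656908 - 4467077 = -3810169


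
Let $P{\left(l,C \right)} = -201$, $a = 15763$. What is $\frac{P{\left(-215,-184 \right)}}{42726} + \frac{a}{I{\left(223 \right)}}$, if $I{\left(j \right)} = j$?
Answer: $\frac{224481705}{3175966} \approx 70.681$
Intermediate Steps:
$\frac{P{\left(-215,-184 \right)}}{42726} + \frac{a}{I{\left(223 \right)}} = - \frac{201}{42726} + \frac{15763}{223} = \left(-201\right) \frac{1}{42726} + 15763 \cdot \frac{1}{223} = - \frac{67}{14242} + \frac{15763}{223} = \frac{224481705}{3175966}$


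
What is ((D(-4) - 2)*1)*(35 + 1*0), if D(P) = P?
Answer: -210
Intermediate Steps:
((D(-4) - 2)*1)*(35 + 1*0) = ((-4 - 2)*1)*(35 + 1*0) = (-6*1)*(35 + 0) = -6*35 = -210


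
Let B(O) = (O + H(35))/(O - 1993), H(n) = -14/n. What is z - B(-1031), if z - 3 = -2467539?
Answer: -1381820351/560 ≈ -2.4675e+6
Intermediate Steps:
z = -2467536 (z = 3 - 2467539 = -2467536)
B(O) = (-⅖ + O)/(-1993 + O) (B(O) = (O - 14/35)/(O - 1993) = (O - 14*1/35)/(-1993 + O) = (O - ⅖)/(-1993 + O) = (-⅖ + O)/(-1993 + O))
z - B(-1031) = -2467536 - (-⅖ - 1031)/(-1993 - 1031) = -2467536 - (-5157)/((-3024)*5) = -2467536 - (-1)*(-5157)/(3024*5) = -2467536 - 1*191/560 = -2467536 - 191/560 = -1381820351/560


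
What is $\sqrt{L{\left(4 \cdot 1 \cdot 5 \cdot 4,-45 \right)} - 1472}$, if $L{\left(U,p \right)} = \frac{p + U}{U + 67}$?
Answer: $\frac{i \sqrt{649047}}{21} \approx 38.364 i$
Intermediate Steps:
$L{\left(U,p \right)} = \frac{U + p}{67 + U}$
$\sqrt{L{\left(4 \cdot 1 \cdot 5 \cdot 4,-45 \right)} - 1472} = \sqrt{\frac{4 \cdot 1 \cdot 5 \cdot 4 - 45}{67 + 4 \cdot 1 \cdot 5 \cdot 4} - 1472} = \sqrt{\frac{4 \cdot 5 \cdot 4 - 45}{67 + 4 \cdot 5 \cdot 4} - 1472} = \sqrt{\frac{20 \cdot 4 - 45}{67 + 20 \cdot 4} - 1472} = \sqrt{\frac{80 - 45}{67 + 80} - 1472} = \sqrt{\frac{1}{147} \cdot 35 - 1472} = \sqrt{\frac{5}{21} - 1472} = \sqrt{- \frac{30907}{21}} = \frac{i \sqrt{649047}}{21}$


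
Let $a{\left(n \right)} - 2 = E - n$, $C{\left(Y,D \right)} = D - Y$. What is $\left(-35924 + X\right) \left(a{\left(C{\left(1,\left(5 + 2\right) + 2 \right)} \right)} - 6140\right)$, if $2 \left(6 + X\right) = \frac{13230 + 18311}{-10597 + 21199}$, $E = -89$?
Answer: $\frac{4749998696065}{21204} \approx 2.2401 \cdot 10^{8}$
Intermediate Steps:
$X = - \frac{95683}{21204}$ ($X = -6 + \frac{\left(13230 + 18311\right) \frac{1}{-10597 + 21199}}{2} = -6 + \frac{31541 \cdot \frac{1}{10602}}{2} = -6 + \frac{1}{2} \cdot \frac{31541}{10602} = -6 + \frac{31541}{21204} = - \frac{95683}{21204} \approx -4.5125$)
$a{\left(n \right)} = -87 - n$ ($a{\left(n \right)} = 2 - \left(89 + n\right) = -87 - n$)
$\left(-35924 + X\right) \left(a{\left(C{\left(1,\left(5 + 2\right) + 2 \right)} \right)} - 6140\right) = \left(-35924 - \frac{95683}{21204}\right) \left(\left(-87 - \left(\left(\left(5 + 2\right) + 2\right) - 1\right)\right) - 6140\right) = - \frac{761828179 \left(\left(-87 - \left(\left(7 + 2\right) - 1\right)\right) - 6140\right)}{21204} = - \frac{761828179 \left(\left(-87 - \left(9 - 1\right)\right) - 6140\right)}{21204} = - \frac{761828179 \left(\left(-87 - 8\right) - 6140\right)}{21204} = - \frac{761828179 \left(-95 - 6140\right)}{21204} = \left(- \frac{761828179}{21204}\right) \left(-6235\right) = \frac{4749998696065}{21204}$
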